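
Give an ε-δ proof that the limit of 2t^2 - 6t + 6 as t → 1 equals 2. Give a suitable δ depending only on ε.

δ = min(1, ε/8)

Let ε > 0. We want δ > 0 such that 0 < |t − 1| < δ implies |(2t^2 - 6t + 6) − 2| < ε.
(2t^2 - 6t + 6) − 2 = 2t^2 - 6t + 4 = (t − 1)(2t - 4).
So |(2t^2 - 6t + 6) − 2| = |t − 1|·|2t - 4|.
Assume first that |t − 1| < 1, so |t| < 2. Then |2t - 4| ≤ 2·2 + 4 = 8.
Hence |(2t^2 - 6t + 6) − 2| ≤ 8|t − 1| < ε provided |t − 1| < ε/8.
Choosing δ = min(1, ε/8) ensures both conditions, hence |(2t^2 - 6t + 6) − 2| < ε.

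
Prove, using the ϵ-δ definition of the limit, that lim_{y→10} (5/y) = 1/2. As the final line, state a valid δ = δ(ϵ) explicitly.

δ = min(5, 10ϵ)

Let ϵ > 0 be given. We seek δ > 0 such that 0 < |y − 10| < δ implies |5/y − (1/2)| < ϵ.
|5/y − (1/2)| = 5·|10 − y|/(10·|y|) = 5|y − 10|/(10|y|).
Restrict δ ≤ 5. Then |y − 10| < 5 gives |y| > 5, so 10|y| > 50.
Then |5/y − (1/2)| < 5|y − 10|/50, which is < ϵ when |y − 10| < 10ϵ.
Take δ = min(5, 10ϵ). Then 0 < |y − 10| < δ gives both |y − 10| < 5 and |y − 10| < 10ϵ, so |5/y − (1/2)| < ϵ.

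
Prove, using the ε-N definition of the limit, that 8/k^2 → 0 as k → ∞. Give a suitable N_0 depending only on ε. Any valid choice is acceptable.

Fix ε > 0. For k ≥ 1, |8/k^2 − 0| = 8/k^2.
8/k^2 < ε ⇔ k^2 > 8/ε ⇔ k > (8/ε)^{1/2}.
Take N_0 = (8/ε)^{1/2}. Then k > N_0 implies 8/k^2 < ε.

N_0 = (8/ε)^{1/2}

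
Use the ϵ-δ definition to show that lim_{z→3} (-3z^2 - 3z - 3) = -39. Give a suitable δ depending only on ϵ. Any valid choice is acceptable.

Fix ϵ > 0. We want δ > 0 such that 0 < |z − 3| < δ implies |(-3z^2 - 3z - 3) + 39| < ϵ.
(-3z^2 - 3z - 3) + 39 = -3z^2 - 3z + 36 = (z − 3)(-3z - 12).
So |(-3z^2 - 3z - 3) + 39| = |z − 3|·|-3z - 12|.
Assume first that |z − 3| < 2, so |z| < 5. Then |-3z - 12| ≤ 3·5 + 12 = 27.
Hence |(-3z^2 - 3z - 3) + 39| ≤ 27|z − 3| < ϵ provided |z − 3| < ϵ/27.
Choosing δ = min(2, ϵ/27) ensures both conditions, hence |(-3z^2 - 3z - 3) + 39| < ϵ.

δ = min(2, ϵ/27)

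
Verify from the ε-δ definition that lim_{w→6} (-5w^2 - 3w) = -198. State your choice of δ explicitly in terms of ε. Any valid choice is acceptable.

δ = min(2, ε/73)

Suppose ε > 0. We want δ > 0 such that 0 < |w − 6| < δ implies |(-5w^2 - 3w) + 198| < ε.
(-5w^2 - 3w) + 198 = -5w^2 - 3w + 198 = (w − 6)(-5w - 33).
So |(-5w^2 - 3w) + 198| = |w − 6|·|-5w - 33|.
Assume first that |w − 6| < 2, so |w| < 8. Then |-5w - 33| ≤ 5·8 + 33 = 73.
Hence |(-5w^2 - 3w) + 198| ≤ 73|w − 6| < ε provided |w − 6| < ε/73.
Take δ = min(2, ε/73). Then 0 < |w − 6| < δ gives both |w − 6| < 2 and |w − 6| < ε/73, so |(-5w^2 - 3w) + 198| < ε.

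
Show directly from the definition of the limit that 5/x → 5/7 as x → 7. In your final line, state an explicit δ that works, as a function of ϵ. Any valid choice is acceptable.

δ = min(7/2, (49/10)ϵ)

Suppose ϵ > 0. We seek δ > 0 such that 0 < |x − 7| < δ implies |5/x − (5/7)| < ϵ.
|5/x − (5/7)| = 5·|7 − x|/(7·|x|) = 5|x − 7|/(7|x|).
Require δ ≤ 7/2 so that |x| > 7 − 7/2 = 7/2, hence 7|x| > 49/2.
Then |5/x − (5/7)| < 5|x − 7|/(49/2), which is < ϵ when |x − 7| < (49/10)ϵ.
Take δ = min(7/2, (49/10)ϵ). Then 0 < |x − 7| < δ gives both |x − 7| < 7/2 and |x − 7| < (49/10)ϵ, so |5/x − (5/7)| < ϵ.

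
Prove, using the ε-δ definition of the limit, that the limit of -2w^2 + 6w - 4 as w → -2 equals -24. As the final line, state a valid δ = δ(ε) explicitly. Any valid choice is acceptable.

δ = min(2, ε/18)

Let ε > 0 be given. We want δ > 0 such that 0 < |w + 2| < δ implies |(-2w^2 + 6w - 4) + 24| < ε.
(-2w^2 + 6w - 4) + 24 = -2w^2 + 6w + 20 = (w + 2)(-2w + 10).
So |(-2w^2 + 6w - 4) + 24| = |w + 2|·|-2w + 10|.
Require δ ≤ 2. Then |w + 2| < 2 gives |w| < 4, and by the triangle inequality |-2w + 10| ≤ 2·4 + 10 = 18.
Hence |(-2w^2 + 6w - 4) + 24| ≤ 18|w + 2| < ε provided |w + 2| < ε/18.
Take δ = min(2, ε/18). Then 0 < |w + 2| < δ gives both |w + 2| < 2 and |w + 2| < ε/18, so |(-2w^2 + 6w - 4) + 24| < ε.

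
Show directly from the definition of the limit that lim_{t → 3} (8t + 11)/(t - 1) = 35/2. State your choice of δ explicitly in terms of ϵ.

Suppose ϵ > 0. We want δ > 0 with 0 < |t − 3| < δ ⇒ |(8t + 11)/(t - 1) − (35/2)| < ϵ.
Combining over a common denominator, (8t + 11)/(t - 1) − (35/2) = [(8t + 11)·2 − 35·(t - 1)] / [2·(t - 1)] = -19(t − 3) / (2(t - 1)).
So |(8t + 11)/(t - 1) − (35/2)| = 19|t − 3| / (2·|t − 1|).
Require δ ≤ 1, so |t − 1| ≥ |2| − |t − 3| > 2 − 1 = 1.
Hence |(8t + 11)/(t - 1) − (35/2)| < 19|t − 3|/(2·1) = (19/2)|t − 3|, which is < ϵ once |t − 3| < (2/19)ϵ.
Take δ = min(1, (2/19)ϵ). Then 0 < |t − 3| < δ forces both bounds, so |(8t + 11)/(t - 1) − (35/2)| < ϵ.

δ = min(1, (2/19)ϵ)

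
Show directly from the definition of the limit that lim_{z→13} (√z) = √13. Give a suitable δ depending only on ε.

Suppose ε > 0. We want δ > 0 such that 0 < |z − 13| < δ implies |√z − √13| < ε.
Rationalise: √z − √13 = (z − 13)/(√z + √13), so |√z − √13| = |z − 13|/(√z + √13).
Restrict δ ≤ 13 so that |z − 13| < 13 forces z > 0, and then √z + √13 > √13.
Hence |√z − √13| < |z − 13|/√13, which is < ε once |z − 13| < √13·ε.
Take δ = min(13, √13·ε). If 0 < |z − 13| < δ then z > 0 and |√z − √13| < |z − 13|/√13 < ε.

δ = min(13, √13·ε)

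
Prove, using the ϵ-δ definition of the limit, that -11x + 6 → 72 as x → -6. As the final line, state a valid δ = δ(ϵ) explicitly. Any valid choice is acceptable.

Let ϵ > 0. We need δ > 0 so that 0 < |x + 6| < δ implies |(-11x + 6) − 72| < ϵ.
Since (-11x + 6) − 72 = -11(x + 6), we have |(-11x + 6) − 72| = 11|x + 6|.
Thus it suffices that |x + 6| < ϵ/11.
Choosing δ = ϵ/11 gives |(-11x + 6) − 72| = 11|x + 6| < ϵ whenever |x + 6| < δ.

δ = ϵ/11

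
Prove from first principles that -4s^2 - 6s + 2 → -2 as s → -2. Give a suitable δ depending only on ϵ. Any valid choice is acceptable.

Let ϵ > 0 be given. We want δ > 0 such that 0 < |s + 2| < δ implies |(-4s^2 - 6s + 2) + 2| < ϵ.
(-4s^2 - 6s + 2) + 2 = -4s^2 - 6s + 4 = (s + 2)(-4s + 2).
So |(-4s^2 - 6s + 2) + 2| = |s + 2|·|-4s + 2|.
Assume first that |s + 2| < 1, so |s| < 3. Then |-4s + 2| ≤ 4·3 + 2 = 14.
Hence |(-4s^2 - 6s + 2) + 2| ≤ 14|s + 2| < ϵ provided |s + 2| < ϵ/14.
Choosing δ = min(1, ϵ/14) ensures both conditions, hence |(-4s^2 - 6s + 2) + 2| < ϵ.

δ = min(1, ϵ/14)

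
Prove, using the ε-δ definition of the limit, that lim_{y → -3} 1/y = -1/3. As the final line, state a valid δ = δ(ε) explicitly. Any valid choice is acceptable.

Suppose ε > 0. We seek δ > 0 such that 0 < |y + 3| < δ implies |1/y + 1/3| < ε.
|1/y + 1/3| = |-3 − y|/(3·|y|) = |y + 3|/(3|y|).
Require δ ≤ 3/2 so that |y| > 3 − 3/2 = 3/2, hence 3|y| > 9/2.
Then |1/y + 1/3| < |y + 3|/(9/2), which is < ε when |y + 3| < (9/2)ε.
Take δ = min(3/2, (9/2)ε). Then 0 < |y + 3| < δ gives both |y + 3| < 3/2 and |y + 3| < (9/2)ε, so |1/y + 1/3| < ε.

δ = min(3/2, (9/2)ε)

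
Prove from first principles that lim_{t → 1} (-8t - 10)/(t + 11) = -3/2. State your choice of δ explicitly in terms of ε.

Fix ε > 0. We want δ > 0 with 0 < |t − 1| < δ ⇒ |(-8t - 10)/(t + 11) + 3/2| < ε.
Combining over a common denominator, (-8t - 10)/(t + 11) + 3/2 = [(-8t - 10)·12 − (-18)·(t + 11)] / [12·(t + 11)] = -78(t − 1) / (12(t + 11)).
So |(-8t - 10)/(t + 11) + 3/2| = 78|t − 1| / (12·|t + 11|).
Require δ ≤ 6, so |t + 11| ≥ |12| − |t − 1| > 12 − 6 = 6.
Hence |(-8t - 10)/(t + 11) + 3/2| < 78|t − 1|/(12·6) = (13/12)|t − 1|, which is < ε once |t − 1| < (12/13)ε.
Take δ = min(6, (12/13)ε). Then 0 < |t − 1| < δ forces both bounds, so |(-8t - 10)/(t + 11) + 3/2| < ε.

δ = min(6, (12/13)ε)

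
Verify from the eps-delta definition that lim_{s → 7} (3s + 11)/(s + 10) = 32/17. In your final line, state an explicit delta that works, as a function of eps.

delta = min(17/2, (289/38)eps)

Fix eps > 0. We want delta > 0 with 0 < |s − 7| < delta ⇒ |(3s + 11)/(s + 10) − (32/17)| < eps.
Combining over a common denominator, (3s + 11)/(s + 10) − (32/17) = [(3s + 11)·17 − 32·(s + 10)] / [17·(s + 10)] = 19(s − 7) / (17(s + 10)).
So |(3s + 11)/(s + 10) − (32/17)| = 19|s − 7| / (17·|s + 10|).
Require delta ≤ 17/2, so |s + 10| ≥ |17| − |s − 7| > 17 − 17/2 = 17/2.
Hence |(3s + 11)/(s + 10) − (32/17)| < 19|s − 7|/(17·(17/2)) = (38/289)|s − 7|, which is < eps once |s − 7| < (289/38)eps.
Take delta = min(17/2, (289/38)eps). Then 0 < |s − 7| < delta forces both bounds, so |(3s + 11)/(s + 10) − (32/17)| < eps.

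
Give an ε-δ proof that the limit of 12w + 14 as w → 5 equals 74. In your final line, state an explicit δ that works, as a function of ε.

Fix ε > 0. We need δ > 0 so that 0 < |w − 5| < δ implies |(12w + 14) − 74| < ε.
|(12w + 14) − 74| = |12w - 60| = 12|w − 5|.
Thus it suffices that |w − 5| < ε/12.
Take δ = ε/12. If 0 < |w − 5| < δ then |(12w + 14) − 74| = 12|w − 5| < 12·(ε/12) = ε.

δ = ε/12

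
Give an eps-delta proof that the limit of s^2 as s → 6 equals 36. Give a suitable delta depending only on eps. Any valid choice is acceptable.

Let eps > 0. We seek delta > 0 with 0 < |s − 6| < delta ⇒ |s^2 − 36| < eps.
Factor: s^2 − 36 = (s − 6)(s + 6), so |s^2 − 36| = |s − 6|·|s + 6|.
Restrict delta ≤ 1. Then |s − 6| < 1 gives |s| < 7, so by the triangle inequality |s + 6| ≤ 7 + 6 = 13.
Hence |s^2 − 36| ≤ 13|s − 6|, which is < eps once |s − 6| < eps/13.
Take delta = min(1, eps/13). If 0 < |s − 6| < delta then both bounds hold and |s^2 − 36| ≤ 13|s − 6| < 13·(eps/13) = eps.

delta = min(1, eps/13)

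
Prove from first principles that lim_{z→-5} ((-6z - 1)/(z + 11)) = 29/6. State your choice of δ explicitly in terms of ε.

Let ε > 0. We want δ > 0 with 0 < |z + 5| < δ ⇒ |(-6z - 1)/(z + 11) − (29/6)| < ε.
Combining over a common denominator, (-6z - 1)/(z + 11) − (29/6) = [(-6z - 1)·6 − 29·(z + 11)] / [6·(z + 11)] = -65(z + 5) / (6(z + 11)).
So |(-6z - 1)/(z + 11) − (29/6)| = 65|z + 5| / (6·|z + 11|).
Require δ ≤ 3, so |z + 11| ≥ |6| − |z + 5| > 6 − 3 = 3.
Hence |(-6z - 1)/(z + 11) − (29/6)| < 65|z + 5|/(6·3) = (65/18)|z + 5|, which is < ε once |z + 5| < (18/65)ε.
Take δ = min(3, (18/65)ε). Then 0 < |z + 5| < δ forces both bounds, so |(-6z - 1)/(z + 11) − (29/6)| < ε.

δ = min(3, (18/65)ε)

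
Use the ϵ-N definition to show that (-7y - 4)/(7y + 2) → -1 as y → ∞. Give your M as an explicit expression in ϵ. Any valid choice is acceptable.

Let ϵ > 0 be given. We seek M > 0 such that y > M implies |(-7y - 4)/(7y + 2) + 1| < ϵ.
(-7y - 4)/(7y + 2) + 1 = (7(-7y - 4) − (-7)(7y + 2)) / (7(7y + 2)) = -14/(7(7y + 2)).
For y > 0 we have 7y + 2 > 7y, so |(-7y - 4)/(7y + 2) + 1| = 14/(7(7y + 2)) < 14/(7·7y) = (2/7)/y.
Thus |(-7y - 4)/(7y + 2) + 1| < ϵ whenever y > (2/7)/ϵ.
Take M = (2/7)/ϵ. If y > M then |(-7y - 4)/(7y + 2) + 1| < (2/7)/y < ϵ.

M = (2/7)/ϵ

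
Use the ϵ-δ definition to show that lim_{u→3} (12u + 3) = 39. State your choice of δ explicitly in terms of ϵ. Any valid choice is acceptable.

Suppose ϵ > 0. We need δ > 0 so that 0 < |u − 3| < δ implies |(12u + 3) − 39| < ϵ.
|(12u + 3) − 39| = |12u - 36| = 12|u − 3|.
So 12|u − 3| < ϵ exactly when |u − 3| < ϵ/12.
Choosing δ = ϵ/12 gives |(12u + 3) − 39| = 12|u − 3| < ϵ whenever |u − 3| < δ.

δ = ϵ/12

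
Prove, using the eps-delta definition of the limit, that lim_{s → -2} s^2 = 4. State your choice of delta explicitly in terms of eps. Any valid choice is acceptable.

delta = min(1, eps/5)

Fix eps > 0. We seek delta > 0 with 0 < |s + 2| < delta ⇒ |s^2 − 4| < eps.
Factor: s^2 − 4 = (s + 2)(s - 2), so |s^2 − 4| = |s + 2|·|s - 2|.
Impose delta ≤ 1 so that |s| < 3; then |s - 2| ≤ 5.
Hence |s^2 − 4| ≤ 5|s + 2|, which is < eps once |s + 2| < eps/5.
Take delta = min(1, eps/5). If 0 < |s + 2| < delta then both bounds hold and |s^2 − 4| ≤ 5|s + 2| < 5·(eps/5) = eps.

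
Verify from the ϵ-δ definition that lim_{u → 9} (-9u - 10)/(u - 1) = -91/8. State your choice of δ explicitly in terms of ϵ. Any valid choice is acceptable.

Let ϵ > 0 be given. We want δ > 0 with 0 < |u − 9| < δ ⇒ |(-9u - 10)/(u - 1) + 91/8| < ϵ.
Combining over a common denominator, (-9u - 10)/(u - 1) + 91/8 = [(-9u - 10)·8 − (-91)·(u - 1)] / [8·(u - 1)] = 19(u − 9) / (8(u - 1)).
So |(-9u - 10)/(u - 1) + 91/8| = 19|u − 9| / (8·|u − 1|).
Restrict δ ≤ 4. Then |u − 9| < 4 gives |u − 1| = |(u − 9) + 8| ≥ 8 − 4 = 4.
Hence |(-9u - 10)/(u - 1) + 91/8| < 19|u − 9|/(8·4) = (19/32)|u − 9|, which is < ϵ once |u − 9| < (32/19)ϵ.
Take δ = min(4, (32/19)ϵ). Then 0 < |u − 9| < δ forces both bounds, so |(-9u - 10)/(u - 1) + 91/8| < ϵ.

δ = min(4, (32/19)ϵ)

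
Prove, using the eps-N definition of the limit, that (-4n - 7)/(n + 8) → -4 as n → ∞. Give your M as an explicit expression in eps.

Let eps > 0. For n ≥ 1, |(-4n - 7)/(n + 8) + 4| = |25|/((n + 8)) = 25/((n + 8)).
Since n + 8 ≥ n for n ≥ 1, this is ≤ 25/(n) = 25/n.
So |(-4n - 7)/(n + 8) + 4| < eps whenever n > 25/eps.
Take M = 25/eps. If n > M then |(-4n - 7)/(n + 8) + 4| ≤ 25/n < eps.

M = 25/eps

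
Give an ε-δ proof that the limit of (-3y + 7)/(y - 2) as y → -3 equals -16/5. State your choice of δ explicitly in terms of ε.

Fix ε > 0. We want δ > 0 with 0 < |y + 3| < δ ⇒ |(-3y + 7)/(y - 2) + 16/5| < ε.
Combining over a common denominator, (-3y + 7)/(y - 2) + 16/5 = [(-3y + 7)·(-5) − 16·(y - 2)] / [(-5)·(y - 2)] = -1(y + 3) / ((-5)(y - 2)).
So |(-3y + 7)/(y - 2) + 16/5| = |y + 3| / (5·|y − 2|).
Require δ ≤ 5/2, so |y − 2| ≥ |-5| − |y + 3| > 5 − 5/2 = 5/2.
Hence |(-3y + 7)/(y - 2) + 16/5| < |y + 3|/(5·(5/2)) = (2/25)|y + 3|, which is < ε once |y + 3| < (25/2)ε.
Take δ = min(5/2, (25/2)ε). Then 0 < |y + 3| < δ forces both bounds, so |(-3y + 7)/(y - 2) + 16/5| < ε.

δ = min(5/2, (25/2)ε)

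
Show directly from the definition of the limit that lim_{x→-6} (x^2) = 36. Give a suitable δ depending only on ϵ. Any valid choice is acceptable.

Let ϵ > 0. We seek δ > 0 with 0 < |x + 6| < δ ⇒ |x^2 − 36| < ϵ.
Factor: x^2 − 36 = (x + 6)(x - 6), so |x^2 − 36| = |x + 6|·|x - 6|.
Impose δ ≤ 1 so that |x| < 7; then |x - 6| ≤ 13.
Hence |x^2 − 36| ≤ 13|x + 6|, which is < ϵ once |x + 6| < ϵ/13.
Take δ = min(1, ϵ/13). If 0 < |x + 6| < δ then both bounds hold and |x^2 − 36| ≤ 13|x + 6| < 13·(ϵ/13) = ϵ.

δ = min(1, ϵ/13)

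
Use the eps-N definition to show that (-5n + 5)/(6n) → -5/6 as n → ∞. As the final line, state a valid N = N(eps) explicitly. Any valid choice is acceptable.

Let eps > 0 be given. For n ≥ 1, |(-5n + 5)/(6n) + 5/6| = |30|/(6(6n)) = 30/(6(6n)).
Since 6n ≥ 6n for n ≥ 1, this is ≤ 30/(6·6n) = (5/6)/n.
So |(-5n + 5)/(6n) + 5/6| < eps whenever n > (5/6)/eps.
Take N = (5/6)/eps. If n > N then |(-5n + 5)/(6n) + 5/6| ≤ (5/6)/n < eps.

N = (5/6)/eps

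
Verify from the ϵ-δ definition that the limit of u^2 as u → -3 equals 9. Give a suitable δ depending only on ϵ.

Let ϵ > 0. We seek δ > 0 with 0 < |u + 3| < δ ⇒ |u^2 − 9| < ϵ.
Factor: u^2 − 9 = (u + 3)(u - 3), so |u^2 − 9| = |u + 3|·|u - 3|.
Restrict δ ≤ 2. Then |u + 3| < 2 gives |u| < 5, so by the triangle inequality |u - 3| ≤ 5 + 3 = 8.
Hence |u^2 − 9| ≤ 8|u + 3|, which is < ϵ once |u + 3| < ϵ/8.
Take δ = min(2, ϵ/8). If 0 < |u + 3| < δ then both bounds hold and |u^2 − 9| ≤ 8|u + 3| < 8·(ϵ/8) = ϵ.

δ = min(2, ϵ/8)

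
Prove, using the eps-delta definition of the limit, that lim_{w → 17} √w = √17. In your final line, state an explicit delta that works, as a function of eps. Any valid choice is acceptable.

Fix eps > 0. We want delta > 0 such that 0 < |w − 17| < delta implies |√w − √17| < eps.
Rationalise: √w − √17 = (w − 17)/(√w + √17), so |√w − √17| = |w − 17|/(√w + √17).
Restrict delta ≤ 17 so that |w − 17| < 17 forces w > 0, and then √w + √17 > √17.
Hence |√w − √17| < |w − 17|/√17, which is < eps once |w − 17| < √17·eps.
Take delta = min(17, √17·eps). If 0 < |w − 17| < delta then w > 0 and |√w − √17| < |w − 17|/√17 < eps.

delta = min(17, √17·eps)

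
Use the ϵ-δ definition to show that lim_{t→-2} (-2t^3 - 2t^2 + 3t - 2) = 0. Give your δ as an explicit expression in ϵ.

δ = min(1, ϵ/25)

Suppose ϵ > 0. We want δ > 0 such that 0 < |t + 2| < δ implies |(-2t^3 - 2t^2 + 3t - 2)| < ϵ.
(-2t^3 - 2t^2 + 3t - 2) = -2t^3 - 2t^2 + 3t - 2 = (t + 2)(-2t^2 + 2t - 1).
So |(-2t^3 - 2t^2 + 3t - 2)| = |t + 2|·|-2t^2 + 2t - 1|.
Assume first that |t + 2| < 1, so |t| < 3. Then |-2t^2 + 2t - 1| ≤ 2·3^2 + 2·3 + 1 = 25.
Hence |(-2t^3 - 2t^2 + 3t - 2)| ≤ 25|t + 2| < ϵ provided |t + 2| < ϵ/25.
Choosing δ = min(1, ϵ/25) ensures both conditions, hence |(-2t^3 - 2t^2 + 3t - 2)| < ϵ.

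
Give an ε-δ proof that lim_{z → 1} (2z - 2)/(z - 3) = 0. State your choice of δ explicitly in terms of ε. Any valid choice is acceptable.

δ = min(1, (1/2)ε)

Suppose ε > 0. We want δ > 0 with 0 < |z − 1| < δ ⇒ |(2z - 2)/(z - 3) − 0| < ε.
Combining over a common denominator, (2z - 2)/(z - 3) − 0 = [(2z - 2)·(-2) − 0·(z - 3)] / [(-2)·(z - 3)] = -4(z − 1) / ((-2)(z - 3)).
So |(2z - 2)/(z - 3) − 0| = 4|z − 1| / (2·|z − 3|).
Restrict δ ≤ 1. Then |z − 1| < 1 gives |z − 3| = |(z − 1) + (-2)| ≥ 2 − 1 = 1.
Hence |(2z - 2)/(z - 3) − 0| < 4|z − 1|/(2·1) = 2|z − 1|, which is < ε once |z − 1| < (1/2)ε.
Take δ = min(1, (1/2)ε). Then 0 < |z − 1| < δ forces both bounds, so |(2z - 2)/(z - 3) − 0| < ε.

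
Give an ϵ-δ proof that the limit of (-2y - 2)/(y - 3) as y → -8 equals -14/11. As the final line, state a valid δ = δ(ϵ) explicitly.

δ = min(11/2, (121/16)ϵ)

Let ϵ > 0. We want δ > 0 with 0 < |y + 8| < δ ⇒ |(-2y - 2)/(y - 3) + 14/11| < ϵ.
Combining over a common denominator, (-2y - 2)/(y - 3) + 14/11 = [(-2y - 2)·(-11) − 14·(y - 3)] / [(-11)·(y - 3)] = 8(y + 8) / ((-11)(y - 3)).
So |(-2y - 2)/(y - 3) + 14/11| = 8|y + 8| / (11·|y − 3|).
Require δ ≤ 11/2, so |y − 3| ≥ |-11| − |y + 8| > 11 − 11/2 = 11/2.
Hence |(-2y - 2)/(y - 3) + 14/11| < 8|y + 8|/(11·(11/2)) = (16/121)|y + 8|, which is < ϵ once |y + 8| < (121/16)ϵ.
Take δ = min(11/2, (121/16)ϵ). Then 0 < |y + 8| < δ forces both bounds, so |(-2y - 2)/(y - 3) + 14/11| < ϵ.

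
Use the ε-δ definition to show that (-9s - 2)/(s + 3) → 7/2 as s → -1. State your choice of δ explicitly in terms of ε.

δ = min(1, (2/25)ε)

Let ε > 0. We want δ > 0 with 0 < |s + 1| < δ ⇒ |(-9s - 2)/(s + 3) − (7/2)| < ε.
Combining over a common denominator, (-9s - 2)/(s + 3) − (7/2) = [(-9s - 2)·2 − 7·(s + 3)] / [2·(s + 3)] = -25(s + 1) / (2(s + 3)).
So |(-9s - 2)/(s + 3) − (7/2)| = 25|s + 1| / (2·|s + 3|).
Restrict δ ≤ 1. Then |s + 1| < 1 gives |s + 3| = |(s + 1) + 2| ≥ 2 − 1 = 1.
Hence |(-9s - 2)/(s + 3) − (7/2)| < 25|s + 1|/(2·1) = (25/2)|s + 1|, which is < ε once |s + 1| < (2/25)ε.
Take δ = min(1, (2/25)ε). Then 0 < |s + 1| < δ forces both bounds, so |(-9s - 2)/(s + 3) − (7/2)| < ε.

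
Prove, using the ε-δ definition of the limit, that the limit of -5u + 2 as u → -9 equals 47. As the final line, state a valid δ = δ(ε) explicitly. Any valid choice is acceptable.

δ = ε/5

Suppose ε > 0. We need δ > 0 so that 0 < |u + 9| < δ implies |(-5u + 2) − 47| < ε.
|(-5u + 2) − 47| = |-5u - 45| = 5|u + 9|.
So 5|u + 9| < ε exactly when |u + 9| < ε/5.
Take δ = ε/5. If 0 < |u + 9| < δ then |(-5u + 2) − 47| = 5|u + 9| < 5·(ε/5) = ε.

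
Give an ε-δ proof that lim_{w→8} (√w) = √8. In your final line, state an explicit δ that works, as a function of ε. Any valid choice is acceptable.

Suppose ε > 0. We want δ > 0 such that 0 < |w − 8| < δ implies |√w − √8| < ε.
Rationalise: √w − √8 = (w − 8)/(√w + √8), so |√w − √8| = |w − 8|/(√w + √8).
Restrict δ ≤ 8 so that |w − 8| < 8 forces w > 0, and then √w + √8 > √8.
Hence |√w − √8| < |w − 8|/√8, which is < ε once |w − 8| < √8·ε.
Take δ = min(8, √8·ε). If 0 < |w − 8| < δ then w > 0 and |√w − √8| < |w − 8|/√8 < ε.

δ = min(8, √8·ε)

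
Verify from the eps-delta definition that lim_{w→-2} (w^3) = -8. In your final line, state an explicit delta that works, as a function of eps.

delta = min(2, eps/28)

Let eps > 0. We seek delta > 0 with 0 < |w + 2| < delta ⇒ |w^3 + 8| < eps.
Factor: w^3 + 8 = (w + 2)(w^2 - 2w + 4), so |w^3 + 8| = |w + 2|·|w^2 - 2w + 4|.
Impose delta ≤ 2 so that |w| < 4; then |w^2 - 2w + 4| ≤ 28.
Hence |w^3 + 8| ≤ 28|w + 2|, which is < eps once |w + 2| < eps/28.
Take delta = min(2, eps/28). If 0 < |w + 2| < delta then both bounds hold and |w^3 + 8| ≤ 28|w + 2| < 28·(eps/28) = eps.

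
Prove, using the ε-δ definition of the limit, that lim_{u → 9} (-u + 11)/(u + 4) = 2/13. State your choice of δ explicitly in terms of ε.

Let ε > 0. We want δ > 0 with 0 < |u − 9| < δ ⇒ |(-u + 11)/(u + 4) − (2/13)| < ε.
Combining over a common denominator, (-u + 11)/(u + 4) − (2/13) = [(-u + 11)·13 − 2·(u + 4)] / [13·(u + 4)] = -15(u − 9) / (13(u + 4)).
So |(-u + 11)/(u + 4) − (2/13)| = 15|u − 9| / (13·|u + 4|).
Require δ ≤ 13/2, so |u + 4| ≥ |13| − |u − 9| > 13 − 13/2 = 13/2.
Hence |(-u + 11)/(u + 4) − (2/13)| < 15|u − 9|/(13·(13/2)) = (30/169)|u − 9|, which is < ε once |u − 9| < (169/30)ε.
Take δ = min(13/2, (169/30)ε). Then 0 < |u − 9| < δ forces both bounds, so |(-u + 11)/(u + 4) − (2/13)| < ε.

δ = min(13/2, (169/30)ε)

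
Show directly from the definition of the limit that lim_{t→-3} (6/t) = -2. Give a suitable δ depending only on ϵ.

δ = min(3/2, (3/4)ϵ)

Fix ϵ > 0. We seek δ > 0 such that 0 < |t + 3| < δ implies |6/t + 2| < ϵ.
|6/t + 2| = 6·|-3 − t|/(3·|t|) = 6|t + 3|/(3|t|).
Require δ ≤ 3/2 so that |t| > 3 − 3/2 = 3/2, hence 3|t| > 9/2.
Then |6/t + 2| < 6|t + 3|/(9/2), which is < ϵ when |t + 3| < (3/4)ϵ.
Take δ = min(3/2, (3/4)ϵ). Then 0 < |t + 3| < δ gives both |t + 3| < 3/2 and |t + 3| < (3/4)ϵ, so |6/t + 2| < ϵ.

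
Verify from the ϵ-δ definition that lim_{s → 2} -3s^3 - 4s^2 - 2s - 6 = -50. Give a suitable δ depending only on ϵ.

δ = min(1, ϵ/79)

Let ϵ > 0 be given. We want δ > 0 such that 0 < |s − 2| < δ implies |(-3s^3 - 4s^2 - 2s - 6) + 50| < ϵ.
(-3s^3 - 4s^2 - 2s - 6) + 50 = -3s^3 - 4s^2 - 2s + 44 = (s − 2)(-3s^2 - 10s - 22).
So |(-3s^3 - 4s^2 - 2s - 6) + 50| = |s − 2|·|-3s^2 - 10s - 22|.
Require δ ≤ 1. Then |s − 2| < 1 gives |s| < 3, and by the triangle inequality |-3s^2 - 10s - 22| ≤ 3·3^2 + 10·3 + 22 = 79.
Hence |(-3s^3 - 4s^2 - 2s - 6) + 50| ≤ 79|s − 2| < ϵ provided |s − 2| < ϵ/79.
Take δ = min(1, ϵ/79). Then 0 < |s − 2| < δ gives both |s − 2| < 1 and |s − 2| < ϵ/79, so |(-3s^3 - 4s^2 - 2s - 6) + 50| < ϵ.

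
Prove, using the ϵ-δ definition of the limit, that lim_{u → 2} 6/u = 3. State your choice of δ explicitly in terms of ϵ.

δ = min(1, (1/3)ϵ)

Let ϵ > 0 be given. We seek δ > 0 such that 0 < |u − 2| < δ implies |6/u − 3| < ϵ.
|6/u − 3| = 6·|2 − u|/(2·|u|) = 6|u − 2|/(2|u|).
Restrict δ ≤ 1. Then |u − 2| < 1 gives |u| > 1, so 2|u| > 2.
Then |6/u − 3| < 6|u − 2|/2, which is < ϵ when |u − 2| < (1/3)ϵ.
Take δ = min(1, (1/3)ϵ). Then 0 < |u − 2| < δ gives both |u − 2| < 1 and |u − 2| < (1/3)ϵ, so |6/u − 3| < ϵ.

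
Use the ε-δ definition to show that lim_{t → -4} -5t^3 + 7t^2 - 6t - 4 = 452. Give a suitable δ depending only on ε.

δ = min(2, ε/456)

Let ε > 0. We want δ > 0 such that 0 < |t + 4| < δ implies |(-5t^3 + 7t^2 - 6t - 4) − 452| < ε.
(-5t^3 + 7t^2 - 6t - 4) − 452 = -5t^3 + 7t^2 - 6t - 456 = (t + 4)(-5t^2 + 27t - 114).
So |(-5t^3 + 7t^2 - 6t - 4) − 452| = |t + 4|·|-5t^2 + 27t - 114|.
Require δ ≤ 2. Then |t + 4| < 2 gives |t| < 6, and by the triangle inequality |-5t^2 + 27t - 114| ≤ 5·6^2 + 27·6 + 114 = 456.
Hence |(-5t^3 + 7t^2 - 6t - 4) − 452| ≤ 456|t + 4| < ε provided |t + 4| < ε/456.
Choosing δ = min(2, ε/456) ensures both conditions, hence |(-5t^3 + 7t^2 - 6t - 4) − 452| < ε.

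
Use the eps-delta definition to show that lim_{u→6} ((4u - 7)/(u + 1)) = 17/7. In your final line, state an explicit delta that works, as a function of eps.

delta = min(7/2, (49/22)eps)

Let eps > 0. We want delta > 0 with 0 < |u − 6| < delta ⇒ |(4u - 7)/(u + 1) − (17/7)| < eps.
Combining over a common denominator, (4u - 7)/(u + 1) − (17/7) = [(4u - 7)·7 − 17·(u + 1)] / [7·(u + 1)] = 11(u − 6) / (7(u + 1)).
So |(4u - 7)/(u + 1) − (17/7)| = 11|u − 6| / (7·|u + 1|).
Require delta ≤ 7/2, so |u + 1| ≥ |7| − |u − 6| > 7 − 7/2 = 7/2.
Hence |(4u - 7)/(u + 1) − (17/7)| < 11|u − 6|/(7·(7/2)) = (22/49)|u − 6|, which is < eps once |u − 6| < (49/22)eps.
Take delta = min(7/2, (49/22)eps). Then 0 < |u − 6| < delta forces both bounds, so |(4u - 7)/(u + 1) − (17/7)| < eps.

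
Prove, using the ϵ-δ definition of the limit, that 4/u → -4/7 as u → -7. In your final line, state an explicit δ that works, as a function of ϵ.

δ = min(7/2, (49/8)ϵ)

Fix ϵ > 0. We seek δ > 0 such that 0 < |u + 7| < δ implies |4/u + 4/7| < ϵ.
|4/u + 4/7| = 4·|-7 − u|/(7·|u|) = 4|u + 7|/(7|u|).
Require δ ≤ 7/2 so that |u| > 7 − 7/2 = 7/2, hence 7|u| > 49/2.
Then |4/u + 4/7| < 4|u + 7|/(49/2), which is < ϵ when |u + 7| < (49/8)ϵ.
Take δ = min(7/2, (49/8)ϵ). Then 0 < |u + 7| < δ gives both |u + 7| < 7/2 and |u + 7| < (49/8)ϵ, so |4/u + 4/7| < ϵ.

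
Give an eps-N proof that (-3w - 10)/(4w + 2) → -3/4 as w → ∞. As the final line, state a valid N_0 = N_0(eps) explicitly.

Let eps > 0. We seek N_0 > 0 such that w > N_0 implies |(-3w - 10)/(4w + 2) + 3/4| < eps.
(-3w - 10)/(4w + 2) + 3/4 = (4(-3w - 10) − (-3)(4w + 2)) / (4(4w + 2)) = -34/(4(4w + 2)).
For w > 0 we have 4w + 2 > 4w, so |(-3w - 10)/(4w + 2) + 3/4| = 34/(4(4w + 2)) < 34/(4·4w) = (17/8)/w.
Thus |(-3w - 10)/(4w + 2) + 3/4| < eps whenever w > (17/8)/eps.
Take N_0 = (17/8)/eps. If w > N_0 then |(-3w - 10)/(4w + 2) + 3/4| < (17/8)/w < eps.

N_0 = (17/8)/eps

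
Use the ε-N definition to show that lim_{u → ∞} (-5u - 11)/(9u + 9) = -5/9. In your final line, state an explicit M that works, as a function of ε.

Let ε > 0 be given. We seek M > 0 such that u > M implies |(-5u - 11)/(9u + 9) + 5/9| < ε.
(-5u - 11)/(9u + 9) + 5/9 = (9(-5u - 11) − (-5)(9u + 9)) / (9(9u + 9)) = -54/(9(9u + 9)).
For u > 0 we have 9u + 9 > 9u, so |(-5u - 11)/(9u + 9) + 5/9| = 54/(9(9u + 9)) < 54/(9·9u) = (2/3)/u.
Thus |(-5u - 11)/(9u + 9) + 5/9| < ε whenever u > (2/3)/ε.
Take M = (2/3)/ε. If u > M then |(-5u - 11)/(9u + 9) + 5/9| < (2/3)/u < ε.

M = (2/3)/ε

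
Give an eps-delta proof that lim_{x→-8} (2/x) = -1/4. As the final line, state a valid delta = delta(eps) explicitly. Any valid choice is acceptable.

delta = min(4, 16eps)

Let eps > 0 be given. We seek delta > 0 such that 0 < |x + 8| < delta implies |2/x + 1/4| < eps.
|2/x + 1/4| = 2·|-8 − x|/(8·|x|) = 2|x + 8|/(8|x|).
Require delta ≤ 4 so that |x| > 8 − 4 = 4, hence 8|x| > 32.
Then |2/x + 1/4| < 2|x + 8|/32, which is < eps when |x + 8| < 16eps.
Take delta = min(4, 16eps). Then 0 < |x + 8| < delta gives both |x + 8| < 4 and |x + 8| < 16eps, so |2/x + 1/4| < eps.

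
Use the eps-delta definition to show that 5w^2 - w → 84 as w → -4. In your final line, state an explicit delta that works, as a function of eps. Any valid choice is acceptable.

Let eps > 0. We want delta > 0 such that 0 < |w + 4| < delta implies |(5w^2 - w) − 84| < eps.
(5w^2 - w) − 84 = 5w^2 - w - 84 = (w + 4)(5w - 21).
So |(5w^2 - w) − 84| = |w + 4|·|5w - 21|.
Require delta ≤ 1. Then |w + 4| < 1 gives |w| < 5, and by the triangle inequality |5w - 21| ≤ 5·5 + 21 = 46.
Hence |(5w^2 - w) − 84| ≤ 46|w + 4| < eps provided |w + 4| < eps/46.
Choosing delta = min(1, eps/46) ensures both conditions, hence |(5w^2 - w) − 84| < eps.

delta = min(1, eps/46)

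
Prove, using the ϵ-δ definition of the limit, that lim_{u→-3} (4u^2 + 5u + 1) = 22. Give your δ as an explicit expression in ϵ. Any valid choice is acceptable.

Fix ϵ > 0. We want δ > 0 such that 0 < |u + 3| < δ implies |(4u^2 + 5u + 1) − 22| < ϵ.
(4u^2 + 5u + 1) − 22 = 4u^2 + 5u - 21 = (u + 3)(4u - 7).
So |(4u^2 + 5u + 1) − 22| = |u + 3|·|4u - 7|.
Require δ ≤ 1. Then |u + 3| < 1 gives |u| < 4, and by the triangle inequality |4u - 7| ≤ 4·4 + 7 = 23.
Hence |(4u^2 + 5u + 1) − 22| ≤ 23|u + 3| < ϵ provided |u + 3| < ϵ/23.
Take δ = min(1, ϵ/23). Then 0 < |u + 3| < δ gives both |u + 3| < 1 and |u + 3| < ϵ/23, so |(4u^2 + 5u + 1) − 22| < ϵ.

δ = min(1, ϵ/23)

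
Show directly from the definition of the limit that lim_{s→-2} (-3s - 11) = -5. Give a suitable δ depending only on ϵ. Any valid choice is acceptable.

Let ϵ > 0. We need δ > 0 so that 0 < |s + 2| < δ implies |(-3s - 11) + 5| < ϵ.
|(-3s - 11) + 5| = |-3s - 6| = 3|s + 2|.
Thus it suffices that |s + 2| < ϵ/3.
Choosing δ = ϵ/3 gives |(-3s - 11) + 5| = 3|s + 2| < ϵ whenever |s + 2| < δ.

δ = ϵ/3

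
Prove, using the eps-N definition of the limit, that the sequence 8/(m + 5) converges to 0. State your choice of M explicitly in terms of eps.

M = 8/eps

Let eps > 0. For m ≥ 1, |8/(m + 5) − 0| = 8/(m + 5) ≤ 8/m.
We need 8/m < eps, i.e. m > 8/eps.
Take M = 8/eps. If m > M then |8/(m + 5)| ≤ 8/m < eps.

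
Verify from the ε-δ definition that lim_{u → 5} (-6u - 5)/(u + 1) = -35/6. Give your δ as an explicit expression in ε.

Suppose ε > 0. We want δ > 0 with 0 < |u − 5| < δ ⇒ |(-6u - 5)/(u + 1) + 35/6| < ε.
Combining over a common denominator, (-6u - 5)/(u + 1) + 35/6 = [(-6u - 5)·6 − (-35)·(u + 1)] / [6·(u + 1)] = -1(u − 5) / (6(u + 1)).
So |(-6u - 5)/(u + 1) + 35/6| = |u − 5| / (6·|u + 1|).
Restrict δ ≤ 3. Then |u − 5| < 3 gives |u + 1| = |(u − 5) + 6| ≥ 6 − 3 = 3.
Hence |(-6u - 5)/(u + 1) + 35/6| < |u − 5|/(6·3) = (1/18)|u − 5|, which is < ε once |u − 5| < 18ε.
Take δ = min(3, 18ε). Then 0 < |u − 5| < δ forces both bounds, so |(-6u - 5)/(u + 1) + 35/6| < ε.

δ = min(3, 18ε)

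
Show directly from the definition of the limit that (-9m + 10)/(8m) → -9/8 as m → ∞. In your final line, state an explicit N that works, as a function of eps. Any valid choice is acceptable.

Suppose eps > 0. For m ≥ 1, |(-9m + 10)/(8m) + 9/8| = |80|/(8(8m)) = 80/(8(8m)).
Since 8m ≥ 8m for m ≥ 1, this is ≤ 80/(8·8m) = (5/4)/m.
So |(-9m + 10)/(8m) + 9/8| < eps whenever m > (5/4)/eps.
Take N = (5/4)/eps. If m > N then |(-9m + 10)/(8m) + 9/8| ≤ (5/4)/m < eps.

N = (5/4)/eps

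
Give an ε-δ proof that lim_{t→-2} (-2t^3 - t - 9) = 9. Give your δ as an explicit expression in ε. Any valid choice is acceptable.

δ = min(1, ε/39)

Let ε > 0 be given. We want δ > 0 such that 0 < |t + 2| < δ implies |(-2t^3 - t - 9) − 9| < ε.
(-2t^3 - t - 9) − 9 = -2t^3 - t - 18 = (t + 2)(-2t^2 + 4t - 9).
So |(-2t^3 - t - 9) − 9| = |t + 2|·|-2t^2 + 4t - 9|.
Require δ ≤ 1. Then |t + 2| < 1 gives |t| < 3, and by the triangle inequality |-2t^2 + 4t - 9| ≤ 2·3^2 + 4·3 + 9 = 39.
Hence |(-2t^3 - t - 9) − 9| ≤ 39|t + 2| < ε provided |t + 2| < ε/39.
Take δ = min(1, ε/39). Then 0 < |t + 2| < δ gives both |t + 2| < 1 and |t + 2| < ε/39, so |(-2t^3 - t - 9) − 9| < ε.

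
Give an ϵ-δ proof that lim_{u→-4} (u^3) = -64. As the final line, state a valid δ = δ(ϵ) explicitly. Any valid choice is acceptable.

Let ϵ > 0. We seek δ > 0 with 0 < |u + 4| < δ ⇒ |u^3 + 64| < ϵ.
Factor: u^3 + 64 = (u + 4)(u^2 - 4u + 16), so |u^3 + 64| = |u + 4|·|u^2 - 4u + 16|.
Restrict δ ≤ 1. Then |u + 4| < 1 gives |u| < 5, so by the triangle inequality |u^2 - 4u + 16| ≤ 5^2 + 4·5 + 16 = 61.
Hence |u^3 + 64| ≤ 61|u + 4|, which is < ϵ once |u + 4| < ϵ/61.
Take δ = min(1, ϵ/61). If 0 < |u + 4| < δ then both bounds hold and |u^3 + 64| ≤ 61|u + 4| < 61·(ϵ/61) = ϵ.

δ = min(1, ϵ/61)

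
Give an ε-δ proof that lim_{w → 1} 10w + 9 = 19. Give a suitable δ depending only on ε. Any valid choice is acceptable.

δ = ε/10

Let ε > 0 be given. We need δ > 0 so that 0 < |w − 1| < δ implies |(10w + 9) − 19| < ε.
|(10w + 9) − 19| = |10w - 10| = 10|w − 1|.
Thus it suffices that |w − 1| < ε/10.
Choosing δ = ε/10 gives |(10w + 9) − 19| = 10|w − 1| < ε whenever |w − 1| < δ.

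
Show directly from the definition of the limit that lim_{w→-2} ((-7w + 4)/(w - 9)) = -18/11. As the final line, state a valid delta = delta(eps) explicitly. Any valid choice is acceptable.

Fix eps > 0. We want delta > 0 with 0 < |w + 2| < delta ⇒ |(-7w + 4)/(w - 9) + 18/11| < eps.
Combining over a common denominator, (-7w + 4)/(w - 9) + 18/11 = [(-7w + 4)·(-11) − 18·(w - 9)] / [(-11)·(w - 9)] = 59(w + 2) / ((-11)(w - 9)).
So |(-7w + 4)/(w - 9) + 18/11| = 59|w + 2| / (11·|w − 9|).
Require delta ≤ 11/2, so |w − 9| ≥ |-11| − |w + 2| > 11 − 11/2 = 11/2.
Hence |(-7w + 4)/(w - 9) + 18/11| < 59|w + 2|/(11·(11/2)) = (118/121)|w + 2|, which is < eps once |w + 2| < (121/118)eps.
Take delta = min(11/2, (121/118)eps). Then 0 < |w + 2| < delta forces both bounds, so |(-7w + 4)/(w - 9) + 18/11| < eps.

delta = min(11/2, (121/118)eps)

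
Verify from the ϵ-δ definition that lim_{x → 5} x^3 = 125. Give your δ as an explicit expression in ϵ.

δ = min(2, ϵ/109)

Let ϵ > 0 be given. We seek δ > 0 with 0 < |x − 5| < δ ⇒ |x^3 − 125| < ϵ.
Factor: x^3 − 125 = (x − 5)(x^2 + 5x + 25), so |x^3 − 125| = |x − 5|·|x^2 + 5x + 25|.
Restrict δ ≤ 2. Then |x − 5| < 2 gives |x| < 7, so by the triangle inequality |x^2 + 5x + 25| ≤ 7^2 + 5·7 + 25 = 109.
Hence |x^3 − 125| ≤ 109|x − 5|, which is < ϵ once |x − 5| < ϵ/109.
Take δ = min(2, ϵ/109). If 0 < |x − 5| < δ then both bounds hold and |x^3 − 125| ≤ 109|x − 5| < 109·(ϵ/109) = ϵ.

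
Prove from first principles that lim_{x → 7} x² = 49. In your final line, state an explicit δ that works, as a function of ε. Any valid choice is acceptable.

Suppose ε > 0. We seek δ > 0 with 0 < |x − 7| < δ ⇒ |x² − 49| < ε.
Factor: x² − 49 = (x − 7)(x + 7), so |x² − 49| = |x − 7|·|x + 7|.
Restrict δ ≤ 2. Then |x − 7| < 2 gives |x| < 9, so by the triangle inequality |x + 7| ≤ 9 + 7 = 16.
Hence |x² − 49| ≤ 16|x − 7|, which is < ε once |x − 7| < ε/16.
Take δ = min(2, ε/16). If 0 < |x − 7| < δ then both bounds hold and |x² − 49| ≤ 16|x − 7| < 16·(ε/16) = ε.

δ = min(2, ε/16)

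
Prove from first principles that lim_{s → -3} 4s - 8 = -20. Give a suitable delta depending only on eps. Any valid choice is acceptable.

delta = eps/4

Fix eps > 0. We need delta > 0 so that 0 < |s + 3| < delta implies |(4s - 8) + 20| < eps.
Since (4s - 8) + 20 = 4(s + 3), we have |(4s - 8) + 20| = 4|s + 3|.
Thus it suffices that |s + 3| < eps/4.
Choosing delta = eps/4 gives |(4s - 8) + 20| = 4|s + 3| < eps whenever |s + 3| < delta.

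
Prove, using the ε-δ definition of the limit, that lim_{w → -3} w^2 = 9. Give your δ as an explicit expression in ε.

δ = min(2, ε/8)

Let ε > 0. We seek δ > 0 with 0 < |w + 3| < δ ⇒ |w^2 − 9| < ε.
Factor: w^2 − 9 = (w + 3)(w - 3), so |w^2 − 9| = |w + 3|·|w - 3|.
Impose δ ≤ 2 so that |w| < 5; then |w - 3| ≤ 8.
Hence |w^2 − 9| ≤ 8|w + 3|, which is < ε once |w + 3| < ε/8.
Take δ = min(2, ε/8). If 0 < |w + 3| < δ then both bounds hold and |w^2 − 9| ≤ 8|w + 3| < 8·(ε/8) = ε.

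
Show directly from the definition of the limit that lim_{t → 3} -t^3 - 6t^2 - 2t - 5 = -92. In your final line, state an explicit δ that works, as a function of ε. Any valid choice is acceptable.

δ = min(1, ε/81)

Let ε > 0. We want δ > 0 such that 0 < |t − 3| < δ implies |(-t^3 - 6t^2 - 2t - 5) + 92| < ε.
(-t^3 - 6t^2 - 2t - 5) + 92 = -t^3 - 6t^2 - 2t + 87 = (t − 3)(-t^2 - 9t - 29).
So |(-t^3 - 6t^2 - 2t - 5) + 92| = |t − 3|·|-t^2 - 9t - 29|.
Assume first that |t − 3| < 1, so |t| < 4. Then |-t^2 - 9t - 29| ≤ 4^2 + 9·4 + 29 = 81.
Hence |(-t^3 - 6t^2 - 2t - 5) + 92| ≤ 81|t − 3| < ε provided |t − 3| < ε/81.
Take δ = min(1, ε/81). Then 0 < |t − 3| < δ gives both |t − 3| < 1 and |t − 3| < ε/81, so |(-t^3 - 6t^2 - 2t - 5) + 92| < ε.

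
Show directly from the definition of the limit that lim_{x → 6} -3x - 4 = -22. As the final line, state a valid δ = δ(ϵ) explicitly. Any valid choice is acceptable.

Let ϵ > 0 be given. We need δ > 0 so that 0 < |x − 6| < δ implies |(-3x - 4) + 22| < ϵ.
|(-3x - 4) + 22| = |-3x + 18| = 3|x − 6|.
Thus it suffices that |x − 6| < ϵ/3.
Take δ = ϵ/3. If 0 < |x − 6| < δ then |(-3x - 4) + 22| = 3|x − 6| < 3·(ϵ/3) = ϵ.

δ = ϵ/3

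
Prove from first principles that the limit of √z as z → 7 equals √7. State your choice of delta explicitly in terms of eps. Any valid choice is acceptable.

Let eps > 0. We want delta > 0 such that 0 < |z − 7| < delta implies |√z − √7| < eps.
Multiplying by the conjugate, |√z − √7| = |z − 7|/(√z + √7).
Restrict delta ≤ 7 so that |z − 7| < 7 forces z > 0, and then √z + √7 > √7.
Hence |√z − √7| < |z − 7|/√7, which is < eps once |z − 7| < √7·eps.
Take delta = min(7, √7·eps). If 0 < |z − 7| < delta then z > 0 and |√z − √7| < |z − 7|/√7 < eps.

delta = min(7, √7·eps)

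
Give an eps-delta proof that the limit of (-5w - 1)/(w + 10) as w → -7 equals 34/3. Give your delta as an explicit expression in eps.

Let eps > 0. We want delta > 0 with 0 < |w + 7| < delta ⇒ |(-5w - 1)/(w + 10) − (34/3)| < eps.
Combining over a common denominator, (-5w - 1)/(w + 10) − (34/3) = [(-5w - 1)·3 − 34·(w + 10)] / [3·(w + 10)] = -49(w + 7) / (3(w + 10)).
So |(-5w - 1)/(w + 10) − (34/3)| = 49|w + 7| / (3·|w + 10|).
Require delta ≤ 3/2, so |w + 10| ≥ |3| − |w + 7| > 3 − 3/2 = 3/2.
Hence |(-5w - 1)/(w + 10) − (34/3)| < 49|w + 7|/(3·(3/2)) = (98/9)|w + 7|, which is < eps once |w + 7| < (9/98)eps.
Take delta = min(3/2, (9/98)eps). Then 0 < |w + 7| < delta forces both bounds, so |(-5w - 1)/(w + 10) − (34/3)| < eps.

delta = min(3/2, (9/98)eps)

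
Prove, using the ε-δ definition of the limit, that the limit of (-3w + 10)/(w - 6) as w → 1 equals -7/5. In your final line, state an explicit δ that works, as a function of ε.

Let ε > 0. We want δ > 0 with 0 < |w − 1| < δ ⇒ |(-3w + 10)/(w - 6) + 7/5| < ε.
Combining over a common denominator, (-3w + 10)/(w - 6) + 7/5 = [(-3w + 10)·(-5) − 7·(w - 6)] / [(-5)·(w - 6)] = 8(w − 1) / ((-5)(w - 6)).
So |(-3w + 10)/(w - 6) + 7/5| = 8|w − 1| / (5·|w − 6|).
Require δ ≤ 5/2, so |w − 6| ≥ |-5| − |w − 1| > 5 − 5/2 = 5/2.
Hence |(-3w + 10)/(w - 6) + 7/5| < 8|w − 1|/(5·(5/2)) = (16/25)|w − 1|, which is < ε once |w − 1| < (25/16)ε.
Take δ = min(5/2, (25/16)ε). Then 0 < |w − 1| < δ forces both bounds, so |(-3w + 10)/(w - 6) + 7/5| < ε.

δ = min(5/2, (25/16)ε)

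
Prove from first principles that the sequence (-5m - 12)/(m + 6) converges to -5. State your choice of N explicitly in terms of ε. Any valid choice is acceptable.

Suppose ε > 0. For m ≥ 1, |(-5m - 12)/(m + 6) + 5| = |18|/((m + 6)) = 18/((m + 6)).
Since m + 6 ≥ m for m ≥ 1, this is ≤ 18/(m) = 18/m.
So |(-5m - 12)/(m + 6) + 5| < ε whenever m > 18/ε.
Take N = 18/ε. If m > N then |(-5m - 12)/(m + 6) + 5| ≤ 18/m < ε.

N = 18/ε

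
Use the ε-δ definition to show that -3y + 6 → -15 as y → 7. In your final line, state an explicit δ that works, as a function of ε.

δ = ε/3

Let ε > 0. We need δ > 0 so that 0 < |y − 7| < δ implies |(-3y + 6) + 15| < ε.
Since (-3y + 6) + 15 = -3(y − 7), we have |(-3y + 6) + 15| = 3|y − 7|.
Thus it suffices that |y − 7| < ε/3.
Take δ = ε/3. If 0 < |y − 7| < δ then |(-3y + 6) + 15| = 3|y − 7| < 3·(ε/3) = ε.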